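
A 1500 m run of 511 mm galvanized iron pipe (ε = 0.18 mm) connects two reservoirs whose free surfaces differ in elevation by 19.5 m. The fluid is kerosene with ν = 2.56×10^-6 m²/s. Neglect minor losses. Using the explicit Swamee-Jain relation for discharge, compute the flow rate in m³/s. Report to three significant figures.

Q ≈ 0.576 m³/s

Swamee-Jain (Type II): Q = -0.965·√(gD⁵h_f/L)·ln[ε/(3.7D) + √(3.17ν²L/(gD³h_f))]
√(gD⁵h_f/L) = √(9.81·0.511⁵·19.5/1500) = 0.06666
ε/(3.7D) = 9.52×10^-5; √(3.17ν²L/(gD³h_f)) = 3.49×10^-5
Q = -0.965·0.06666·ln(1.301×10^-4) = 0.5755 m³/s
Check: V = 2.81 m/s, Re = 5.60×10^5, f = 0.01666, h_f = 19.6 m ≈ 19.5 m ✓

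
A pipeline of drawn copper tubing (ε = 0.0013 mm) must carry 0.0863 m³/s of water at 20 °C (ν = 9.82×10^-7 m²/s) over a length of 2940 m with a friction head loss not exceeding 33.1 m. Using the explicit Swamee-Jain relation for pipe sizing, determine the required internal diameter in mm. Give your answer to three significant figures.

D ≈ 239 mm

Swamee-Jain (Type III): D = 0.66·[ε^1.25·(LQ²/(gh_f))^4.75 + ν·Q^9.4·(L/(gh_f))^5.2]^0.04
LQ²/(gh_f) = 0.06743; L/(gh_f) = 9.054
Term 1 = ε^1.25·(…)^4.75 = 1.20×10^-13; Term 2 = ν·Q^9.4·(…)^5.2 = 9.25×10^-12
D = 0.66·(1.20×10^-13 + 9.25×10^-12)^0.04 = 0.2390 m = 239 mm
Check: V = 1.92 m/s, Re = 4.68×10^5, f = 0.01333, h_f = 30.9 m ≈ 33.1 m ✓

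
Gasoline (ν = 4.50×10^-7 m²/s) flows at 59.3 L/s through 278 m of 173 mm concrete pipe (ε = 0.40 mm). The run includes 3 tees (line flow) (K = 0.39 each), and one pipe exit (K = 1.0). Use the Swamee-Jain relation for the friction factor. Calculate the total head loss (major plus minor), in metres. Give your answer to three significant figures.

H_L ≈ 13.5 m

V = 4Q/(πD²) = 2.523 m/s; V²/2g = 0.3244 m
Re = 9.70×10^5, ε/D = 0.00231 → f = 0.02460 (Swamee-Jain)
Major: h_f = f(L/D)·V²/2g = 0.02460·1607·0.3244 = 12.82 m
Minor: ΣK = 2.17; h_m = ΣK·V²/2g = 0.7039 m
Total H_L = 12.82 + 0.7039 = 13.52 m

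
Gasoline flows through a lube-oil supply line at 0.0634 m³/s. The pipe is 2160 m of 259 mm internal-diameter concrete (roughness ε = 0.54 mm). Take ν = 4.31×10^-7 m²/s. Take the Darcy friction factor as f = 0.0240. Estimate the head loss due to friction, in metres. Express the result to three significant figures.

h_f ≈ 14.8 m

V = 4Q/(πD²) = 4·0.0634/(π·0.259²) = 1.203 m/s
h_f = f(L/D)V²/(2g) = 0.02400·(2160/0.259)·1.203²/(2·9.81) = 14.77 m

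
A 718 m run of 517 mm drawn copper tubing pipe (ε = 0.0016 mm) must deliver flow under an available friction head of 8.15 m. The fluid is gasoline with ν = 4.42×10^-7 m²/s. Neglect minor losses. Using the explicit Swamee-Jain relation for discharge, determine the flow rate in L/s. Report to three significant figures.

Q ≈ 733 L/s

Swamee-Jain (Type II): Q = -0.965·√(gD⁵h_f/L)·ln[ε/(3.7D) + √(3.17ν²L/(gD³h_f))]
√(gD⁵h_f/L) = √(9.81·0.517⁵·8.15/718) = 0.06413
ε/(3.7D) = 8.36×10^-7; √(3.17ν²L/(gD³h_f)) = 6.34×10^-6
Q = -0.965·0.06413·ln(7.180×10^-6) = 0.7330 m³/s
Check: V = 3.49 m/s, Re = 4.08×10^6, f = 0.009470, h_f = 8.17 m ≈ 8.15 m ✓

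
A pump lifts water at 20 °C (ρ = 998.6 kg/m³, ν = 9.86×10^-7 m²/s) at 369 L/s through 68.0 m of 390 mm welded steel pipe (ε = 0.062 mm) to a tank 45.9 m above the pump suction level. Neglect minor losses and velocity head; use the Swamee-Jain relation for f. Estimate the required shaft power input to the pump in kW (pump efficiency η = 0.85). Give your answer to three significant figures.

V = 4Q/(πD²) = 3.089 m/s; Re = 1.22×10^6; ε/D = 1.59×10^-4; f = 0.01412
h_f = f(L/D)V²/2g = 1.198 m
Total head H = z + h_f = 45.9 + 1.198 = 47.10 m
P_hyd = ρgQH = 998.6·9.81·0.369·47.10 = 170.2 kW
P_shaft = P_hyd/η = 170.2/0.85 = 200.3 kW

P_shaft ≈ 200 kW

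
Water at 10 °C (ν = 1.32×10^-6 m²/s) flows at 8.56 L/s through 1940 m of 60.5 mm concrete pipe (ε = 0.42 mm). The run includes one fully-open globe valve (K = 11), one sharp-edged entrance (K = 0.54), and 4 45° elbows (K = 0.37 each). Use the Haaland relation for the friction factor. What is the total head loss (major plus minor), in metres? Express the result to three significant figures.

V = 4Q/(πD²) = 2.978 m/s; V²/2g = 0.4519 m
Re = 1.36×10^5, ε/D = 0.00694 → f = 0.03420 (Haaland)
Major: h_f = f(L/D)·V²/2g = 0.03420·32066·0.4519 = 495.7 m
Minor: ΣK = 13.0; h_m = ΣK·V²/2g = 5.884 m
Total H_L = 495.7 + 5.884 = 501.5 m

H_L ≈ 502 m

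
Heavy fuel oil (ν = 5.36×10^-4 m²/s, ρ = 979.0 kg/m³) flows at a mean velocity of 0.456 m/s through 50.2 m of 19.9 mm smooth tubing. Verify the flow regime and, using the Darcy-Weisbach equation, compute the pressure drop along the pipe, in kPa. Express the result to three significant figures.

Re = VD/ν = 0.456·0.01990/5.36×10^-4 = 16.9 → laminar (Re < 2300)
f = 64/Re = 3.780
h_f = f(L/D)V²/(2g) = 3.780·(50.2/0.01990)·0.456²/(2·9.81) = 101.1 m
Δp = ρg·h_f = 979.0·9.81·101.1 = 970.6 kPa

Δp ≈ 971 kPa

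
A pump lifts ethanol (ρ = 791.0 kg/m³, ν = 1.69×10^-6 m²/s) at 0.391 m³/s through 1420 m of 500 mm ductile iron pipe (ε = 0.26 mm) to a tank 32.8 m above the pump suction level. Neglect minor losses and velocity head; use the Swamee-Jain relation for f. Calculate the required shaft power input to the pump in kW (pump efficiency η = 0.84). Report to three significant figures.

V = 4Q/(πD²) = 1.991 m/s; Re = 5.89×10^5; ε/D = 5.20×10^-4; f = 0.01777
h_f = f(L/D)V²/2g = 10.20 m
Total head H = z + h_f = 32.8 + 10.20 = 43.00 m
P_hyd = ρgQH = 791.0·9.81·0.391·43.00 = 130.5 kW
P_shaft = P_hyd/η = 130.5/0.84 = 155.3 kW

P_shaft ≈ 155 kW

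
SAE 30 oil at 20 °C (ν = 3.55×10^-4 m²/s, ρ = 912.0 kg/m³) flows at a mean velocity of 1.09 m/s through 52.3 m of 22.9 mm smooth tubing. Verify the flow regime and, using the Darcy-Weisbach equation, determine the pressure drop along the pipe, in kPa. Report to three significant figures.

Δp ≈ 1130 kPa

Re = VD/ν = 1.09·0.02290/3.55×10^-4 = 70.3 → laminar (Re < 2300)
f = 64/Re = 0.9102
h_f = f(L/D)V²/(2g) = 0.9102·(52.3/0.02290)·1.09²/(2·9.81) = 125.9 m
Δp = ρg·h_f = 912.0·9.81·125.9 = 1126 kPa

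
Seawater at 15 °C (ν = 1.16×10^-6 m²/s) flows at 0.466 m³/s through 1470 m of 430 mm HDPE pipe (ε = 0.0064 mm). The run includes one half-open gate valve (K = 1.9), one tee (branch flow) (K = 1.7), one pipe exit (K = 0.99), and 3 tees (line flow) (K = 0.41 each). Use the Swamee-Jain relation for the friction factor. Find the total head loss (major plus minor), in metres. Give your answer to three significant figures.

H_L ≈ 24.0 m

V = 4Q/(πD²) = 3.209 m/s; V²/2g = 0.5248 m
Re = 1.19×10^6, ε/D = 1.49×10^-5 → f = 0.01167 (Swamee-Jain)
Major: h_f = f(L/D)·V²/2g = 0.01167·3419·0.5248 = 20.95 m
Minor: ΣK = 5.82; h_m = ΣK·V²/2g = 3.055 m
Total H_L = 20.95 + 3.055 = 24.00 m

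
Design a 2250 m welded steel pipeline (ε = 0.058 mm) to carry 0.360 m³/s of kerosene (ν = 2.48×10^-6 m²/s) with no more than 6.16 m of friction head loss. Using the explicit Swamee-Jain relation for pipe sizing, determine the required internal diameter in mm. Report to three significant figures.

Swamee-Jain (Type III): D = 0.66·[ε^1.25·(LQ²/(gh_f))^4.75 + ν·Q^9.4·(L/(gh_f))^5.2]^0.04
LQ²/(gh_f) = 4.825; L/(gh_f) = 37.23
Term 1 = ε^1.25·(…)^4.75 = 0.00893; Term 2 = ν·Q^9.4·(…)^5.2 = 0.0247
D = 0.66·(0.00893 + 0.0247)^0.04 = 0.5763 m = 576 mm
Check: V = 1.38 m/s, Re = 3.21×10^5, f = 0.01530, h_f = 5.80 m ≈ 6.16 m ✓

D ≈ 576 mm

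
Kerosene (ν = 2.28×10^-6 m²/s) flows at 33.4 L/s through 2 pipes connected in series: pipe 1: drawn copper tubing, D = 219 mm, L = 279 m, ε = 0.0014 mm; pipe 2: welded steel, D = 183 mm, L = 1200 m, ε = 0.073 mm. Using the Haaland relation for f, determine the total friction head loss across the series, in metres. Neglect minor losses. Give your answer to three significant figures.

H ≈ 11.5 m

Pipe 1: V = 0.8867 m/s, Re = 8.52×10^4, ε/D = 6.39×10^-6, f = 0.01846, h_1 = f(L/D)V²/2g = 0.9422 m
Pipe 2: V = 1.270 m/s, Re = 1.02×10^5, ε/D = 3.99×10^-4, f = 0.01958, h_2 = f(L/D)V²/2g = 10.55 m
Series → Q common, losses add: H = Σh = 11.50 m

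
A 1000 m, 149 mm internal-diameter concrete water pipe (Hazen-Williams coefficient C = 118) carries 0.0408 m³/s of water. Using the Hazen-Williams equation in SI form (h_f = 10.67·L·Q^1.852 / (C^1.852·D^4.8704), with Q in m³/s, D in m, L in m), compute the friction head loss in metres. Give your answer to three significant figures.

h_f ≈ 44.1 m

h_f = 10.67·1000·0.0408^1.852 / (118^1.852·0.149^4.8704) = 44.15 m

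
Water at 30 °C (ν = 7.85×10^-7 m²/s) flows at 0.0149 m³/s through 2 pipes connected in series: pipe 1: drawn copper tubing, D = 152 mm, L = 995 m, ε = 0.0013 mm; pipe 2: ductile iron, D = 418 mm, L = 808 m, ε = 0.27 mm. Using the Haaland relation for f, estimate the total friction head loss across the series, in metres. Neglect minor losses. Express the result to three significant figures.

Pipe 1: V = 0.8211 m/s, Re = 1.59×10^5, ε/D = 8.55×10^-6, f = 0.01626, h_1 = f(L/D)V²/2g = 3.657 m
Pipe 2: V = 0.1086 m/s, Re = 5.78×10^4, ε/D = 6.46×10^-4, f = 0.02220, h_2 = f(L/D)V²/2g = 0.02578 m
Series → Q common, losses add: H = Σh = 3.683 m

H ≈ 3.68 m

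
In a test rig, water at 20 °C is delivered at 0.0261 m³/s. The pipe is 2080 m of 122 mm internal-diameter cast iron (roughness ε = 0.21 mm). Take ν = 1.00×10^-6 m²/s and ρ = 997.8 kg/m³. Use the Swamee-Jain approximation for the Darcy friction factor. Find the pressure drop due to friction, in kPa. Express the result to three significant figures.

V = 4Q/(πD²) = 4·0.0261/(π·0.122²) = 2.233 m/s
Re = VD/ν = 2.233·0.122/1.00×10^-6 = 2.72×10^5 → turbulent
ε/D = 0.21/122 = 0.00172
Swamee-Jain: f = 0.02340
h_f = f(L/D)V²/(2g) = 0.02340·(2080/0.122)·2.233²/(2·9.81) = 101.4 m
Δp = ρg·h_f = 997.8·9.81·101.4 = 992.2 kPa

Δp ≈ 992 kPa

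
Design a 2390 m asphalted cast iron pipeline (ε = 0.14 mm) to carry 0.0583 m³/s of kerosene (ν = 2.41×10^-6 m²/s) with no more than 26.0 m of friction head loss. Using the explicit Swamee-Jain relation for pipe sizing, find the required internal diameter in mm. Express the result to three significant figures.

D ≈ 224 mm

Swamee-Jain (Type III): D = 0.66·[ε^1.25·(LQ²/(gh_f))^4.75 + ν·Q^9.4·(L/(gh_f))^5.2]^0.04
LQ²/(gh_f) = 0.03185; L/(gh_f) = 9.370
Term 1 = ε^1.25·(…)^4.75 = 1.18×10^-12; Term 2 = ν·Q^9.4·(…)^5.2 = 6.80×10^-13
D = 0.66·(1.18×10^-12 + 6.80×10^-13)^0.04 = 0.2240 m = 224 mm
Check: V = 1.48 m/s, Re = 1.37×10^5, f = 0.02023, h_f = 24.1 m ≈ 26.0 m ✓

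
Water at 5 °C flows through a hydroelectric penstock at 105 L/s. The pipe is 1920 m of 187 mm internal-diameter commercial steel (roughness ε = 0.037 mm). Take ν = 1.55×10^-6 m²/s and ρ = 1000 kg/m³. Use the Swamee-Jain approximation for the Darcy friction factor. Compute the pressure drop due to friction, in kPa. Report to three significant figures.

Δp ≈ 1170 kPa

V = 4Q/(πD²) = 4·0.105/(π·0.187²) = 3.823 m/s
Re = VD/ν = 3.823·0.187/1.55×10^-6 = 4.61×10^5 → turbulent
ε/D = 0.037/187 = 1.98×10^-4
Swamee-Jain: f = 0.01560
h_f = f(L/D)V²/(2g) = 0.01560·(1920/0.187)·3.823²/(2·9.81) = 119.3 m
Δp = ρg·h_f = 1000·9.81·119.3 = 1171 kPa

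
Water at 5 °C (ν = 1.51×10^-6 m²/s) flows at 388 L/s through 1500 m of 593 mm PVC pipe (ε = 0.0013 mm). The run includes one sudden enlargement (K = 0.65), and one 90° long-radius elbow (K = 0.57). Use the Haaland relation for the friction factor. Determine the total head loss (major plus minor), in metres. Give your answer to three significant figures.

H_L ≈ 3.40 m

V = 4Q/(πD²) = 1.405 m/s; V²/2g = 0.1006 m
Re = 5.52×10^5, ε/D = 2.19×10^-6 → f = 0.01286 (Haaland)
Major: h_f = f(L/D)·V²/2g = 0.01286·2530·0.1006 = 3.273 m
Minor: ΣK = 1.22; h_m = ΣK·V²/2g = 0.1227 m
Total H_L = 3.273 + 0.1227 = 3.395 m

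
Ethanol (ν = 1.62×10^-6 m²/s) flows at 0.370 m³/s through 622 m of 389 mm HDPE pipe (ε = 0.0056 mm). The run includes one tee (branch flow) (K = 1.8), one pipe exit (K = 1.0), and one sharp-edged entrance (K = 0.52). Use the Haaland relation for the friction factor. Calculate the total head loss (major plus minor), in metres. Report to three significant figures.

H_L ≈ 11.4 m

V = 4Q/(πD²) = 3.113 m/s; V²/2g = 0.4940 m
Re = 7.48×10^5, ε/D = 1.44×10^-5 → f = 0.01239 (Haaland)
Major: h_f = f(L/D)·V²/2g = 0.01239·1599·0.4940 = 9.788 m
Minor: ΣK = 3.32; h_m = ΣK·V²/2g = 1.640 m
Total H_L = 9.788 + 1.640 = 11.43 m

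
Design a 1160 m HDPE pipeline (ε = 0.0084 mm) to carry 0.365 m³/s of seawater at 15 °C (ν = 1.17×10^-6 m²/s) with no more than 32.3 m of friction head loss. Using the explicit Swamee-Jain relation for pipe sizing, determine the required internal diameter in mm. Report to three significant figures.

Swamee-Jain (Type III): D = 0.66·[ε^1.25·(LQ²/(gh_f))^4.75 + ν·Q^9.4·(L/(gh_f))^5.2]^0.04
LQ²/(gh_f) = 0.4877; L/(gh_f) = 3.661
Term 1 = ε^1.25·(…)^4.75 = 1.49×10^-8; Term 2 = ν·Q^9.4·(…)^5.2 = 7.66×10^-8
D = 0.66·(1.49×10^-8 + 7.66×10^-8)^0.04 = 0.3452 m = 345 mm
Check: V = 3.90 m/s, Re = 1.15×10^6, f = 0.01195, h_f = 31.2 m ≈ 32.3 m ✓

D ≈ 345 mm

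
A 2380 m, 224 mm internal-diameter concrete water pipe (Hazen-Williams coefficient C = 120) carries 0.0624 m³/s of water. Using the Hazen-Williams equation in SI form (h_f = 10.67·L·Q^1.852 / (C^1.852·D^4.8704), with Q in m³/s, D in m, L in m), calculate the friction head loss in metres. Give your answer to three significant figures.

h_f = 10.67·2380·0.0624^1.852 / (120^1.852·0.224^4.8704) = 30.71 m

h_f ≈ 30.7 m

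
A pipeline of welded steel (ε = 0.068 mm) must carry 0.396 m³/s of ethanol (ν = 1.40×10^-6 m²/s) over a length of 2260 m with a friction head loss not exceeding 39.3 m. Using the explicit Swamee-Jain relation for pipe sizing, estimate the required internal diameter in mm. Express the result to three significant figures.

Swamee-Jain (Type III): D = 0.66·[ε^1.25·(LQ²/(gh_f))^4.75 + ν·Q^9.4·(L/(gh_f))^5.2]^0.04
LQ²/(gh_f) = 0.9193; L/(gh_f) = 5.862
Term 1 = ε^1.25·(…)^4.75 = 4.14×10^-6; Term 2 = ν·Q^9.4·(…)^5.2 = 2.28×10^-6
D = 0.66·(4.14×10^-6 + 2.28×10^-6)^0.04 = 0.4091 m = 409 mm
Check: V = 3.01 m/s, Re = 8.80×10^5, f = 0.01451, h_f = 37.1 m ≈ 39.3 m ✓

D ≈ 409 mm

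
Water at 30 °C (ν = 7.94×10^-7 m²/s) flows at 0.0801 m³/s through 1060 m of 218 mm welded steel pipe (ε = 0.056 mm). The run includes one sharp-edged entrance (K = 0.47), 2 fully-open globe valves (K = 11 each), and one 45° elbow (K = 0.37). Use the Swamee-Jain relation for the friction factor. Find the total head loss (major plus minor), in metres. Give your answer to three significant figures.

H_L ≈ 23.4 m

V = 4Q/(πD²) = 2.146 m/s; V²/2g = 0.2347 m
Re = 5.89×10^5, ε/D = 2.57×10^-4 → f = 0.01583 (Swamee-Jain)
Major: h_f = f(L/D)·V²/2g = 0.01583·4862·0.2347 = 18.07 m
Minor: ΣK = 22.8; h_m = ΣK·V²/2g = 5.361 m
Total H_L = 18.07 + 5.361 = 23.43 m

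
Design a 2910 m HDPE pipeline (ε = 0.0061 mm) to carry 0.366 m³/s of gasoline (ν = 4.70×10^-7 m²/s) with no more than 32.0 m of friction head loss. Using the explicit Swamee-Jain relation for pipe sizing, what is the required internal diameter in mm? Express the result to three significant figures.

D ≈ 404 mm

Swamee-Jain (Type III): D = 0.66·[ε^1.25·(LQ²/(gh_f))^4.75 + ν·Q^9.4·(L/(gh_f))^5.2]^0.04
LQ²/(gh_f) = 1.242; L/(gh_f) = 9.270
Term 1 = ε^1.25·(…)^4.75 = 8.48×10^-7; Term 2 = ν·Q^9.4·(…)^5.2 = 3.96×10^-6
D = 0.66·(8.48×10^-7 + 3.96×10^-6)^0.04 = 0.4044 m = 404 mm
Check: V = 2.85 m/s, Re = 2.45×10^6, f = 0.01065, h_f = 31.7 m ≈ 32.0 m ✓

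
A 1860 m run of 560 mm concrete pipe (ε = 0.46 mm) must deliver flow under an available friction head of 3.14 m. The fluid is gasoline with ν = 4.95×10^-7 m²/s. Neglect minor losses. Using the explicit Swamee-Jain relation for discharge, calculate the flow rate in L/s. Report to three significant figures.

Swamee-Jain (Type II): Q = -0.965·√(gD⁵h_f/L)·ln[ε/(3.7D) + √(3.17ν²L/(gD³h_f))]
√(gD⁵h_f/L) = √(9.81·0.560⁵·3.14/1860) = 0.03020
ε/(3.7D) = 2.22×10^-4; √(3.17ν²L/(gD³h_f)) = 1.63×10^-5
Q = -0.965·0.03020·ln(2.383×10^-4) = 0.2431 m³/s
Check: V = 0.987 m/s, Re = 1.12×10^6, f = 0.01913, h_f = 3.16 m ≈ 3.14 m ✓

Q ≈ 243 L/s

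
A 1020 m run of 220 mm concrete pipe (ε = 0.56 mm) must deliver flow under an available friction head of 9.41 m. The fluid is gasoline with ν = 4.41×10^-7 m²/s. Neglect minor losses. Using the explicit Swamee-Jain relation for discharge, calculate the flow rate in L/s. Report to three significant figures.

Q ≈ 47.8 L/s

Swamee-Jain (Type II): Q = -0.965·√(gD⁵h_f/L)·ln[ε/(3.7D) + √(3.17ν²L/(gD³h_f))]
√(gD⁵h_f/L) = √(9.81·0.220⁵·9.41/1020) = 0.006829
ε/(3.7D) = 6.88×10^-4; √(3.17ν²L/(gD³h_f)) = 2.53×10^-5
Q = -0.965·0.006829·ln(7.133×10^-4) = 0.04775 m³/s
Check: V = 1.26 m/s, Re = 6.27×10^5, f = 0.02534, h_f = 9.45 m ≈ 9.41 m ✓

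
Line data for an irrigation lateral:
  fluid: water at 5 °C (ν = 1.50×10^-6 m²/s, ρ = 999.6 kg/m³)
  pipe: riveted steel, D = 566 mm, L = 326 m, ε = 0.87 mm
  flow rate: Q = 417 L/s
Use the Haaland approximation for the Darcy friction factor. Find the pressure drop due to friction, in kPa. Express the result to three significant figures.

V = 4Q/(πD²) = 4·0.417/(π·0.566²) = 1.657 m/s
Re = VD/ν = 1.657·0.566/1.50×10^-6 = 6.25×10^5 → turbulent
ε/D = 0.87/566 = 0.00154
Haaland: f = 0.02222
h_f = f(L/D)V²/(2g) = 0.02222·(326/0.566)·1.657²/(2·9.81) = 1.792 m
Δp = ρg·h_f = 999.6·9.81·1.792 = 17.57 kPa

Δp ≈ 17.6 kPa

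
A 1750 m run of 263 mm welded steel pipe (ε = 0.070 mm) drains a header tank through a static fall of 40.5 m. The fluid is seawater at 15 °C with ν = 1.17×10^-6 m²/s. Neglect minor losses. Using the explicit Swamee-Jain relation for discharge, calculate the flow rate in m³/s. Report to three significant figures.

Q ≈ 0.150 m³/s

Swamee-Jain (Type II): Q = -0.965·√(gD⁵h_f/L)·ln[ε/(3.7D) + √(3.17ν²L/(gD³h_f))]
√(gD⁵h_f/L) = √(9.81·0.263⁵·40.5/1750) = 0.01690
ε/(3.7D) = 7.19×10^-5; √(3.17ν²L/(gD³h_f)) = 3.24×10^-5
Q = -0.965·0.01690·ln(1.043×10^-4) = 0.1495 m³/s
Check: V = 2.75 m/s, Re = 6.19×10^5, f = 0.01586, h_f = 40.8 m ≈ 40.5 m ✓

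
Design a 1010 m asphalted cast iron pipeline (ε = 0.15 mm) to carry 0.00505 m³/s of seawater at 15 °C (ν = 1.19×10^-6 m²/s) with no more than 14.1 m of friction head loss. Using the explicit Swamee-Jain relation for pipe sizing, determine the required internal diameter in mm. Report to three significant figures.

D ≈ 84.0 mm

Swamee-Jain (Type III): D = 0.66·[ε^1.25·(LQ²/(gh_f))^4.75 + ν·Q^9.4·(L/(gh_f))^5.2]^0.04
LQ²/(gh_f) = 1.862×10^-4; L/(gh_f) = 7.302
Term 1 = ε^1.25·(…)^4.75 = 3.18×10^-23; Term 2 = ν·Q^9.4·(…)^5.2 = 9.47×10^-24
D = 0.66·(3.18×10^-23 + 9.47×10^-24)^0.04 = 0.08398 m = 84.0 mm
Check: V = 0.912 m/s, Re = 6.43×10^4, f = 0.02563, h_f = 13.1 m ≈ 14.1 m ✓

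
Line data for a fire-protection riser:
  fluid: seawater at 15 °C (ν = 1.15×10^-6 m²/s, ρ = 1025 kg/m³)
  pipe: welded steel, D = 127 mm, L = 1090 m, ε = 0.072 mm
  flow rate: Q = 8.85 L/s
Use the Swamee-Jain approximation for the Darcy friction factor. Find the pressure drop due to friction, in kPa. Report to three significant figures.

V = 4Q/(πD²) = 4·0.00885/(π·0.127²) = 0.6986 m/s
Re = VD/ν = 0.6986·0.127/1.15×10^-6 = 7.72×10^4 → turbulent
ε/D = 0.072/127 = 5.67×10^-4
Swamee-Jain: f = 0.02141
h_f = f(L/D)V²/(2g) = 0.02141·(1090/0.127)·0.6986²/(2·9.81) = 4.570 m
Δp = ρg·h_f = 1025·9.81·4.570 = 45.96 kPa

Δp ≈ 46.0 kPa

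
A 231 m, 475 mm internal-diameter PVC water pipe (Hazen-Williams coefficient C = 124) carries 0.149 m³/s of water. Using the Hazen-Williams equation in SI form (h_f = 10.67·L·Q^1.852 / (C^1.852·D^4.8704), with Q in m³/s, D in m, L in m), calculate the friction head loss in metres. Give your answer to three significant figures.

h_f ≈ 0.362 m

h_f = 10.67·231·0.149^1.852 / (124^1.852·0.475^4.8704) = 0.3615 m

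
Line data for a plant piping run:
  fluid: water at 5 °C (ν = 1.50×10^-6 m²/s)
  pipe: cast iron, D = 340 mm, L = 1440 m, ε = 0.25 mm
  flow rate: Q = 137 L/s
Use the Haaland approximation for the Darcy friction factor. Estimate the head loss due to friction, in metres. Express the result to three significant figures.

V = 4Q/(πD²) = 4·0.137/(π·0.340²) = 1.509 m/s
Re = VD/ν = 1.509·0.340/1.50×10^-6 = 3.42×10^5 → turbulent
ε/D = 0.25/340 = 7.35×10^-4
Haaland: f = 0.01921
h_f = f(L/D)V²/(2g) = 0.01921·(1440/0.340)·1.509²/(2·9.81) = 9.440 m

h_f ≈ 9.44 m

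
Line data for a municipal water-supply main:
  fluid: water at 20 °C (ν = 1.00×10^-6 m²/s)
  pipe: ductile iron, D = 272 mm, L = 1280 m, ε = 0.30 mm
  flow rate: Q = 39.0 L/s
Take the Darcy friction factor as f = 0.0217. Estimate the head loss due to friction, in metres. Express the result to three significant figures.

h_f ≈ 2.34 m

V = 4Q/(πD²) = 4·0.0390/(π·0.272²) = 0.6712 m/s
h_f = f(L/D)V²/(2g) = 0.02170·(1280/0.272)·0.6712²/(2·9.81) = 2.345 m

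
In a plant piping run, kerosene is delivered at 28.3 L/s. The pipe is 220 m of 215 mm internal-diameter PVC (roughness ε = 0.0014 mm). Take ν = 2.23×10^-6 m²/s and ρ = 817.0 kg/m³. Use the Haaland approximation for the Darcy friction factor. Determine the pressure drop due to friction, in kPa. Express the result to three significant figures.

Δp ≈ 4.81 kPa

V = 4Q/(πD²) = 4·0.0283/(π·0.215²) = 0.7795 m/s
Re = VD/ν = 0.7795·0.215/2.23×10^-6 = 7.52×10^4 → turbulent
ε/D = 0.0014/215 = 6.51×10^-6
Haaland: f = 0.01896
h_f = f(L/D)V²/(2g) = 0.01896·(220/0.215)·0.7795²/(2·9.81) = 0.6007 m
Δp = ρg·h_f = 817.0·9.81·0.6007 = 4.814 kPa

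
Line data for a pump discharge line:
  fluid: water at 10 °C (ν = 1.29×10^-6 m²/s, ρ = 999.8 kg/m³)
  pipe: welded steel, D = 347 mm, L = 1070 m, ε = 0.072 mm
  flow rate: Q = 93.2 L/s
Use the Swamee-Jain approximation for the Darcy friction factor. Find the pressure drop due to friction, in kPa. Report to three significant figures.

Δp ≈ 24.9 kPa

V = 4Q/(πD²) = 4·0.0932/(π·0.347²) = 0.9855 m/s
Re = VD/ν = 0.9855·0.347/1.29×10^-6 = 2.65×10^5 → turbulent
ε/D = 0.072/347 = 2.07×10^-4
Swamee-Jain: f = 0.01660
h_f = f(L/D)V²/(2g) = 0.01660·(1070/0.347)·0.9855²/(2·9.81) = 2.534 m
Δp = ρg·h_f = 999.8·9.81·2.534 = 24.85 kPa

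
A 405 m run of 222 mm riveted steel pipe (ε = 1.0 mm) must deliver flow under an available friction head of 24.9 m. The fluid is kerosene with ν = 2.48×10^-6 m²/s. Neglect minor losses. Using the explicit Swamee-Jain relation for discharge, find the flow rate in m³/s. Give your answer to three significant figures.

Q ≈ 0.116 m³/s

Swamee-Jain (Type II): Q = -0.965·√(gD⁵h_f/L)·ln[ε/(3.7D) + √(3.17ν²L/(gD³h_f))]
√(gD⁵h_f/L) = √(9.81·0.222⁵·24.9/405) = 0.01803
ε/(3.7D) = 0.00122; √(3.17ν²L/(gD³h_f)) = 5.44×10^-5
Q = -0.965·0.01803·ln(0.001272) = 0.1160 m³/s
Check: V = 3.00 m/s, Re = 2.68×10^5, f = 0.02996, h_f = 25.0 m ≈ 24.9 m ✓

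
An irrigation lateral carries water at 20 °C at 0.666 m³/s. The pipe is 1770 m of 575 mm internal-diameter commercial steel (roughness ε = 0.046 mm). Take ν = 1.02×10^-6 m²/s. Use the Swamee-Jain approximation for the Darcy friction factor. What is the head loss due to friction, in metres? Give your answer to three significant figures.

V = 4Q/(πD²) = 4·0.666/(π·0.575²) = 2.565 m/s
Re = VD/ν = 2.565·0.575/1.02×10^-6 = 1.45×10^6 → turbulent
ε/D = 0.046/575 = 8.00×10^-5
Swamee-Jain: f = 0.01280
h_f = f(L/D)V²/(2g) = 0.01280·(1770/0.575)·2.565²/(2·9.81) = 13.21 m

h_f ≈ 13.2 m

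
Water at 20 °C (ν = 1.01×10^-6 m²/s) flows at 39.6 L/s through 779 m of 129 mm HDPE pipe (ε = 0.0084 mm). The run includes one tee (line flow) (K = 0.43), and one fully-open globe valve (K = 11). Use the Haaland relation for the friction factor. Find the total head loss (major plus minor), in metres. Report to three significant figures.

H_L ≈ 45.9 m

V = 4Q/(πD²) = 3.030 m/s; V²/2g = 0.4679 m
Re = 3.87×10^5, ε/D = 6.51×10^-5 → f = 0.01436 (Haaland)
Major: h_f = f(L/D)·V²/2g = 0.01436·6039·0.4679 = 40.57 m
Minor: ΣK = 11.4; h_m = ΣK·V²/2g = 5.348 m
Total H_L = 40.57 + 5.348 = 45.92 m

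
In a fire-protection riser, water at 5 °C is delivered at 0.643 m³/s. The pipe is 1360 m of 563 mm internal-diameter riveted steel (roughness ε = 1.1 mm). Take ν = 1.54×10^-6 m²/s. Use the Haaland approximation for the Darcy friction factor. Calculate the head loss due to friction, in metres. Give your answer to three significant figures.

V = 4Q/(πD²) = 4·0.643/(π·0.563²) = 2.583 m/s
Re = VD/ν = 2.583·0.563/1.54×10^-6 = 9.44×10^5 → turbulent
ε/D = 1.1/563 = 0.00195
Haaland: f = 0.02350
h_f = f(L/D)V²/(2g) = 0.02350·(1360/0.563)·2.583²/(2·9.81) = 19.30 m

h_f ≈ 19.3 m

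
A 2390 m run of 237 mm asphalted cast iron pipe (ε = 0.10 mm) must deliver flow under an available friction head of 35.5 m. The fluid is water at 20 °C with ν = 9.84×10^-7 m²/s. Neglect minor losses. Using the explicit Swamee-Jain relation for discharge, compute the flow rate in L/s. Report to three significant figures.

Q ≈ 88.4 L/s

Swamee-Jain (Type II): Q = -0.965·√(gD⁵h_f/L)·ln[ε/(3.7D) + √(3.17ν²L/(gD³h_f))]
√(gD⁵h_f/L) = √(9.81·0.237⁵·35.5/2390) = 0.01044
ε/(3.7D) = 1.14×10^-4; √(3.17ν²L/(gD³h_f)) = 3.98×10^-5
Q = -0.965·0.01044·ln(1.538×10^-4) = 0.08844 m³/s
Check: V = 2.00 m/s, Re = 4.83×10^5, f = 0.01730, h_f = 35.7 m ≈ 35.5 m ✓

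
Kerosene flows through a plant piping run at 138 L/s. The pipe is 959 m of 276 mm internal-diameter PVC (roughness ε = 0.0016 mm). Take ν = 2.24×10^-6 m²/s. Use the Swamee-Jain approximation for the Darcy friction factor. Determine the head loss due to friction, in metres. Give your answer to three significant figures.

V = 4Q/(πD²) = 4·0.138/(π·0.276²) = 2.307 m/s
Re = VD/ν = 2.307·0.276/2.24×10^-6 = 2.84×10^5 → turbulent
ε/D = 0.0016/276 = 5.80×10^-6
Swamee-Jain: f = 0.01459
h_f = f(L/D)V²/(2g) = 0.01459·(959/0.276)·2.307²/(2·9.81) = 13.74 m

h_f ≈ 13.7 m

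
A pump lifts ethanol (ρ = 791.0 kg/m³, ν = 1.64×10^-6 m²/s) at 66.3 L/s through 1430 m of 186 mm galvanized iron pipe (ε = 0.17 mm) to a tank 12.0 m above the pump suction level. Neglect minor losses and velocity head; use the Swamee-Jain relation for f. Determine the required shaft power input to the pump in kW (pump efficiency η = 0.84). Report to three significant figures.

P_shaft ≈ 36.6 kW

V = 4Q/(πD²) = 2.440 m/s; Re = 2.77×10^5; ε/D = 9.14×10^-4; f = 0.02046
h_f = f(L/D)V²/2g = 47.74 m
Total head H = z + h_f = 12.0 + 47.74 = 59.74 m
P_hyd = ρgQH = 791.0·9.81·0.0663·59.74 = 30.73 kW
P_shaft = P_hyd/η = 30.73/0.84 = 36.59 kW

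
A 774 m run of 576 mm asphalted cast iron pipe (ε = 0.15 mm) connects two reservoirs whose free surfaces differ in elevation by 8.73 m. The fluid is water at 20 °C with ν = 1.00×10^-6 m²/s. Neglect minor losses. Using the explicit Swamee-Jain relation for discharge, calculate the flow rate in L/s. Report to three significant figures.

Swamee-Jain (Type II): Q = -0.965·√(gD⁵h_f/L)·ln[ε/(3.7D) + √(3.17ν²L/(gD³h_f))]
√(gD⁵h_f/L) = √(9.81·0.576⁵·8.73/774) = 0.08376
ε/(3.7D) = 7.04×10^-5; √(3.17ν²L/(gD³h_f)) = 1.22×10^-5
Q = -0.965·0.08376·ln(8.263×10^-5) = 0.7599 m³/s
Check: V = 2.92 m/s, Re = 1.68×10^6, f = 0.01508, h_f = 8.78 m ≈ 8.73 m ✓

Q ≈ 760 L/s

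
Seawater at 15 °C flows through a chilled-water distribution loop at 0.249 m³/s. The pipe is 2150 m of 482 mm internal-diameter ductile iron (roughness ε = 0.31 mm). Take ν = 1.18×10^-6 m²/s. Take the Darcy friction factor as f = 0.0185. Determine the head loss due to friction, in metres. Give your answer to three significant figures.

V = 4Q/(πD²) = 4·0.249/(π·0.482²) = 1.365 m/s
h_f = f(L/D)V²/(2g) = 0.01850·(2150/0.482)·1.365²/(2·9.81) = 7.832 m

h_f ≈ 7.83 m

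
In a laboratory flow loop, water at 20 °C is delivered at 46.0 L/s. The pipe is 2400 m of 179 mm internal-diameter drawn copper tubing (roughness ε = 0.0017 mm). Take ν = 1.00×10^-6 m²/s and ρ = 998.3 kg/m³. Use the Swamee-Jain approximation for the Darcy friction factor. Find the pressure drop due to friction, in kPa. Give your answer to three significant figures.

Δp ≈ 319 kPa

V = 4Q/(πD²) = 4·0.0460/(π·0.179²) = 1.828 m/s
Re = VD/ν = 1.828·0.179/1.00×10^-6 = 3.27×10^5 → turbulent
ε/D = 0.0017/179 = 9.50×10^-6
Swamee-Jain: f = 0.01426
h_f = f(L/D)V²/(2g) = 0.01426·(2400/0.179)·1.828²/(2·9.81) = 32.56 m
Δp = ρg·h_f = 998.3·9.81·32.56 = 318.9 kPa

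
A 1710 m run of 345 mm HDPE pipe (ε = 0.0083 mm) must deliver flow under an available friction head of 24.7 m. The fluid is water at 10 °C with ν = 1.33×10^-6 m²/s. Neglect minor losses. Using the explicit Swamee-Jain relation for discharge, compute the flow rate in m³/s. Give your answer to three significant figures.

Swamee-Jain (Type II): Q = -0.965·√(gD⁵h_f/L)·ln[ε/(3.7D) + √(3.17ν²L/(gD³h_f))]
√(gD⁵h_f/L) = √(9.81·0.345⁵·24.7/1710) = 0.02632
ε/(3.7D) = 6.50×10^-6; √(3.17ν²L/(gD³h_f)) = 3.10×10^-5
Q = -0.965·0.02632·ln(3.755×10^-5) = 0.2588 m³/s
Check: V = 2.77 m/s, Re = 7.18×10^5, f = 0.01275, h_f = 24.7 m ≈ 24.7 m ✓

Q ≈ 0.259 m³/s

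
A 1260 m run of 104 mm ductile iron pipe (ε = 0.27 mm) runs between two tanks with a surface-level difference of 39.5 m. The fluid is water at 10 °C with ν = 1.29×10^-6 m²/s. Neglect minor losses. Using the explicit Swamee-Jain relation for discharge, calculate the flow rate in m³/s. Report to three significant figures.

Q ≈ 0.0133 m³/s

Swamee-Jain (Type II): Q = -0.965·√(gD⁵h_f/L)·ln[ε/(3.7D) + √(3.17ν²L/(gD³h_f))]
√(gD⁵h_f/L) = √(9.81·0.104⁵·39.5/1260) = 0.001934
ε/(3.7D) = 7.02×10^-4; √(3.17ν²L/(gD³h_f)) = 1.23×10^-4
Q = -0.965·0.001934·ln(8.252×10^-4) = 0.01325 m³/s
Check: V = 1.56 m/s, Re = 1.26×10^5, f = 0.02651, h_f = 39.8 m ≈ 39.5 m ✓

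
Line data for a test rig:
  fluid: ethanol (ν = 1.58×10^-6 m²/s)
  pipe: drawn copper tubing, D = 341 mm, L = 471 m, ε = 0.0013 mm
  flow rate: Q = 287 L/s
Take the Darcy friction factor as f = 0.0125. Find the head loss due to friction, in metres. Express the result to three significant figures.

V = 4Q/(πD²) = 4·0.287/(π·0.341²) = 3.143 m/s
h_f = f(L/D)V²/(2g) = 0.01250·(471/0.341)·3.143²/(2·9.81) = 8.690 m

h_f ≈ 8.69 m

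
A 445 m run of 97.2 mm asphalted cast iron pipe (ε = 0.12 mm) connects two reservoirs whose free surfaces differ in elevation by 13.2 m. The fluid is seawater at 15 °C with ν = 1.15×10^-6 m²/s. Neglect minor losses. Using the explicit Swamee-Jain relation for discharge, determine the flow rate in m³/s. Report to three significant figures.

Swamee-Jain (Type II): Q = -0.965·√(gD⁵h_f/L)·ln[ε/(3.7D) + √(3.17ν²L/(gD³h_f))]
√(gD⁵h_f/L) = √(9.81·0.0972⁵·13.2/445) = 0.001589
ε/(3.7D) = 3.34×10^-4; √(3.17ν²L/(gD³h_f)) = 1.25×10^-4
Q = -0.965·0.001589·ln(4.589×10^-4) = 0.01179 m³/s
Check: V = 1.59 m/s, Re = 1.34×10^5, f = 0.02261, h_f = 13.3 m ≈ 13.2 m ✓

Q ≈ 0.0118 m³/s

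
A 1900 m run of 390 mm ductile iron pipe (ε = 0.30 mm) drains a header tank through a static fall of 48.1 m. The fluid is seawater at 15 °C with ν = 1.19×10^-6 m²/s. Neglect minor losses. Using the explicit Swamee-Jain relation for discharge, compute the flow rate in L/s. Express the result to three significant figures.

Q ≈ 384 L/s

Swamee-Jain (Type II): Q = -0.965·√(gD⁵h_f/L)·ln[ε/(3.7D) + √(3.17ν²L/(gD³h_f))]
√(gD⁵h_f/L) = √(9.81·0.390⁵·48.1/1900) = 0.04734
ε/(3.7D) = 2.08×10^-4; √(3.17ν²L/(gD³h_f)) = 1.75×10^-5
Q = -0.965·0.04734·ln(2.254×10^-4) = 0.3836 m³/s
Check: V = 3.21 m/s, Re = 1.05×10^6, f = 0.01888, h_f = 48.3 m ≈ 48.1 m ✓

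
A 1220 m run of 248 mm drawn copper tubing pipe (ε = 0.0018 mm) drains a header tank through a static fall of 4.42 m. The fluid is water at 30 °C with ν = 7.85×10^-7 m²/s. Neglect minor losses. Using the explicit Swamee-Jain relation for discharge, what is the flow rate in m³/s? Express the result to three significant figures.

Swamee-Jain (Type II): Q = -0.965·√(gD⁵h_f/L)·ln[ε/(3.7D) + √(3.17ν²L/(gD³h_f))]
√(gD⁵h_f/L) = √(9.81·0.248⁵·4.42/1220) = 0.005774
ε/(3.7D) = 1.96×10^-6; √(3.17ν²L/(gD³h_f)) = 6.00×10^-5
Q = -0.965·0.005774·ln(6.199×10^-5) = 0.05399 m³/s
Check: V = 1.12 m/s, Re = 3.53×10^5, f = 0.01404, h_f = 4.40 m ≈ 4.42 m ✓

Q ≈ 0.0540 m³/s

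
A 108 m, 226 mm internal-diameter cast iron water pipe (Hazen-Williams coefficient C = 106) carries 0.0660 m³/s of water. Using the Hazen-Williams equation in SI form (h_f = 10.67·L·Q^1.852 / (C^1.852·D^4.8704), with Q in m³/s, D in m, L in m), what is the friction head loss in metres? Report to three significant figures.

h_f ≈ 1.86 m

h_f = 10.67·108·0.0660^1.852 / (106^1.852·0.226^4.8704) = 1.863 m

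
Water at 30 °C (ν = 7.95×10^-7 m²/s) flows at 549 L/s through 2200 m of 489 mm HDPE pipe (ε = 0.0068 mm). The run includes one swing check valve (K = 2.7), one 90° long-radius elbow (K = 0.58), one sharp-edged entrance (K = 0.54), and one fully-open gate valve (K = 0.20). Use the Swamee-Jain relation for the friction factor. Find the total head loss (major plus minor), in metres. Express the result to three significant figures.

H_L ≈ 23.3 m

V = 4Q/(πD²) = 2.923 m/s; V²/2g = 0.4355 m
Re = 1.80×10^6, ε/D = 1.39×10^-5 → f = 0.01102 (Swamee-Jain)
Major: h_f = f(L/D)·V²/2g = 0.01102·4499·0.4355 = 21.59 m
Minor: ΣK = 4.02; h_m = ΣK·V²/2g = 1.751 m
Total H_L = 21.59 + 1.751 = 23.34 m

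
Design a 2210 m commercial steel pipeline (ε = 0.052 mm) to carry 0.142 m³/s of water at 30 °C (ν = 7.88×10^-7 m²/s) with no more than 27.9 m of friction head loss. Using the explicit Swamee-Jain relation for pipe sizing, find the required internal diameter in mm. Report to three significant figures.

Swamee-Jain (Type III): D = 0.66·[ε^1.25·(LQ²/(gh_f))^4.75 + ν·Q^9.4·(L/(gh_f))^5.2]^0.04
LQ²/(gh_f) = 0.1628; L/(gh_f) = 8.075
Term 1 = ε^1.25·(…)^4.75 = 7.95×10^-10; Term 2 = ν·Q^9.4·(…)^5.2 = 4.42×10^-10
D = 0.66·(7.95×10^-10 + 4.42×10^-10)^0.04 = 0.2906 m = 291 mm
Check: V = 2.14 m/s, Re = 7.90×10^5, f = 0.01476, h_f = 26.2 m ≈ 27.9 m ✓

D ≈ 291 mm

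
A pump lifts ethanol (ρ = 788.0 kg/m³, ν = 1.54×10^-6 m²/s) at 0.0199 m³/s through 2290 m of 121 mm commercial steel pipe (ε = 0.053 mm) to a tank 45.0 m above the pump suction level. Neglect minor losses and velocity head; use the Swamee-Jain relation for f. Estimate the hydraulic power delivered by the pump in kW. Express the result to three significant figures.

P_hyd ≈ 15.5 kW

V = 4Q/(πD²) = 1.731 m/s; Re = 1.36×10^5; ε/D = 4.38×10^-4; f = 0.01938
h_f = f(L/D)V²/2g = 55.99 m
Total head H = z + h_f = 45.0 + 55.99 = 101.0 m
P_hyd = ρgQH = 788.0·9.81·0.0199·101.0 = 15.53 kW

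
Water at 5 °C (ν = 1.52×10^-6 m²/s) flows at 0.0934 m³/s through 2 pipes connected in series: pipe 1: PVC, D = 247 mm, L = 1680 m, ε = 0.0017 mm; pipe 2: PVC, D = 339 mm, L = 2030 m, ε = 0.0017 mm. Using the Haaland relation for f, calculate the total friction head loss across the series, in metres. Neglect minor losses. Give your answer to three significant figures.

Pipe 1: V = 1.949 m/s, Re = 3.17×10^5, ε/D = 6.88×10^-6, f = 0.01425, h_1 = f(L/D)V²/2g = 18.77 m
Pipe 2: V = 1.035 m/s, Re = 2.31×10^5, ε/D = 5.01×10^-6, f = 0.01511, h_2 = f(L/D)V²/2g = 4.937 m
Series → Q common, losses add: H = Σh = 23.71 m

H ≈ 23.7 m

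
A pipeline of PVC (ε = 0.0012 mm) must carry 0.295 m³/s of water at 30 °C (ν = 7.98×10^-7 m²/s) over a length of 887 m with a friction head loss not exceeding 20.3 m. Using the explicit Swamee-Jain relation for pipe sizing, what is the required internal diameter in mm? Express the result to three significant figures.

D ≈ 325 mm

Swamee-Jain (Type III): D = 0.66·[ε^1.25·(LQ²/(gh_f))^4.75 + ν·Q^9.4·(L/(gh_f))^5.2]^0.04
LQ²/(gh_f) = 0.3876; L/(gh_f) = 4.454
Term 1 = ε^1.25·(…)^4.75 = 4.40×10^-10; Term 2 = ν·Q^9.4·(…)^5.2 = 1.96×10^-8
D = 0.66·(4.40×10^-10 + 1.96×10^-8)^0.04 = 0.3248 m = 325 mm
Check: V = 3.56 m/s, Re = 1.45×10^6, f = 0.01103, h_f = 19.5 m ≈ 20.3 m ✓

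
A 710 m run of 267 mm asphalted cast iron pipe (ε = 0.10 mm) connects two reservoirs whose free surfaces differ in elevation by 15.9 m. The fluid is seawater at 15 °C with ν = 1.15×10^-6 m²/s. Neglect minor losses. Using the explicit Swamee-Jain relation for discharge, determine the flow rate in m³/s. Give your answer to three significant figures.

Swamee-Jain (Type II): Q = -0.965·√(gD⁵h_f/L)·ln[ε/(3.7D) + √(3.17ν²L/(gD³h_f))]
√(gD⁵h_f/L) = √(9.81·0.267⁵·15.9/710) = 0.01727
ε/(3.7D) = 1.01×10^-4; √(3.17ν²L/(gD³h_f)) = 3.17×10^-5
Q = -0.965·0.01727·ln(1.329×10^-4) = 0.1487 m³/s
Check: V = 2.66 m/s, Re = 6.17×10^5, f = 0.01674, h_f = 16.0 m ≈ 15.9 m ✓

Q ≈ 0.149 m³/s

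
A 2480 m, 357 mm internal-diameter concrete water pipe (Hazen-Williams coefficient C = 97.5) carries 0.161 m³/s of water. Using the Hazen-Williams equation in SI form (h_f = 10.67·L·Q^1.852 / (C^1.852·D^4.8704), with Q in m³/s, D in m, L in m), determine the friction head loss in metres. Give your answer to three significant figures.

h_f = 10.67·2480·0.161^1.852 / (97.5^1.852·0.357^4.8704) = 28.10 m

h_f ≈ 28.1 m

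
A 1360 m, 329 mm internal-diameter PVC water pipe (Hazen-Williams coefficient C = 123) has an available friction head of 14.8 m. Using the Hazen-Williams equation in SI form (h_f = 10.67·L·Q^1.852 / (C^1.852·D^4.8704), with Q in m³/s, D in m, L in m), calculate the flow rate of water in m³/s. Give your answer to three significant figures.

Q ≈ 0.160 m³/s

Rearranging: Q = [h_f·C^1.852·D^4.8704 / (10.67·L)]^(1/1.852)
Q = [14.8·123^1.852·0.329^4.8704 / (10.67·1360)]^0.540 = 0.1603 m³/s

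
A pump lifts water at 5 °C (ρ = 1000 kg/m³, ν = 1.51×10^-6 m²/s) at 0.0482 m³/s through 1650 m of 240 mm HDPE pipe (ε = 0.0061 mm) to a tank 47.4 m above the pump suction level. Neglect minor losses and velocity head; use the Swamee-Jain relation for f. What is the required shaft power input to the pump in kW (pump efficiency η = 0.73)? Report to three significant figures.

V = 4Q/(πD²) = 1.065 m/s; Re = 1.69×10^5; ε/D = 2.54×10^-5; f = 0.01626
h_f = f(L/D)V²/2g = 6.467 m
Total head H = z + h_f = 47.4 + 6.467 = 53.87 m
P_hyd = ρgQH = 1000·9.81·0.0482·53.87 = 25.47 kW
P_shaft = P_hyd/η = 25.47/0.73 = 34.89 kW

P_shaft ≈ 34.9 kW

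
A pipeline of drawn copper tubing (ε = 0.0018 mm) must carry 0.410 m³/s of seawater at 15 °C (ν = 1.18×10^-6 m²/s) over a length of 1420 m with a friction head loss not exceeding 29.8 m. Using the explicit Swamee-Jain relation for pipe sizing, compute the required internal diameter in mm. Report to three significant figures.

D ≈ 380 mm

Swamee-Jain (Type III): D = 0.66·[ε^1.25·(LQ²/(gh_f))^4.75 + ν·Q^9.4·(L/(gh_f))^5.2]^0.04
LQ²/(gh_f) = 0.8165; L/(gh_f) = 4.857
Term 1 = ε^1.25·(…)^4.75 = 2.52×10^-8; Term 2 = ν·Q^9.4·(…)^5.2 = 1.00×10^-6
D = 0.66·(2.52×10^-8 + 1.00×10^-6)^0.04 = 0.3802 m = 380 mm
Check: V = 3.61 m/s, Re = 1.16×10^6, f = 0.01145, h_f = 28.4 m ≈ 29.8 m ✓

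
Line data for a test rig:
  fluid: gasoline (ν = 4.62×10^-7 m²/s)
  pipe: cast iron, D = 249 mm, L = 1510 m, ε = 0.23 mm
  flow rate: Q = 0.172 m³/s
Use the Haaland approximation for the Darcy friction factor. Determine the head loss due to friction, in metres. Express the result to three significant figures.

h_f ≈ 75.0 m

V = 4Q/(πD²) = 4·0.172/(π·0.249²) = 3.532 m/s
Re = VD/ν = 3.532·0.249/4.62×10^-7 = 1.90×10^6 → turbulent
ε/D = 0.23/249 = 9.24×10^-4
Haaland: f = 0.01945
h_f = f(L/D)V²/(2g) = 0.01945·(1510/0.249)·3.532²/(2·9.81) = 75.00 m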